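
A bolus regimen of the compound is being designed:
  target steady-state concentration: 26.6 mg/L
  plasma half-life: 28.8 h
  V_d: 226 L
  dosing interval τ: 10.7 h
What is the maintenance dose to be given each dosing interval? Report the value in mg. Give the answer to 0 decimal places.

k = ln2 / t½ = 0.693147 / 28.8 = 0.02407 h⁻¹
CL = k × Vd = 0.02407 × 226 = 5.440 L/h
At steady state, Dose/τ = Css × CL.
Dose = Css × CL × τ = 26.6 × 5.440 × 10.7 = 1548 mg

1548 mg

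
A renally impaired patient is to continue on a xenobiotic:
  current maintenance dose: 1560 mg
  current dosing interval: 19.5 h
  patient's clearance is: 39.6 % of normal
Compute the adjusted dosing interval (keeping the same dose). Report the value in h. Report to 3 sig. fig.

49.2 h

To keep the same average steady-state level, dosing rate must scale with clearance.
CL ratio = 39.6 / 100 = 0.3960
New interval (same dose) = 19.5 / 0.3960 = 49.24 h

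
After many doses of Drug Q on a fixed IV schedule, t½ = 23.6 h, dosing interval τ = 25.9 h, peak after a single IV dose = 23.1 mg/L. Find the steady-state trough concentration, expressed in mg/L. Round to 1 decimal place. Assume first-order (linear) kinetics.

20.3 mg/L

k = ln2 / t½ = 0.693147 / 23.6 = 0.02937 h⁻¹
e^(−kτ) = e^(−0.02937 × 25.9) = 0.4673
Accumulation ratio R = 1 / (1 − e^(−kτ)) = 1 / (1 − 0.4673) = 1.877
Steady-state trough = C₀ × R × e^(−kτ) = 23.1 × 1.877 × 0.4673 = 20.26 mg/L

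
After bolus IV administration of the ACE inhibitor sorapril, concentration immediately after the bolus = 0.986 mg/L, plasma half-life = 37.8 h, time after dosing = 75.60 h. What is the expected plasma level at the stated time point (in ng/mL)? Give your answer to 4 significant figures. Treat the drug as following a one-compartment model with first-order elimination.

k = ln2 / t½ = 0.693147 / 37.8 = 0.01834 h⁻¹
t / t½ = 75.60 / 37.8 = 2 half-lives
C = C₀ × (1/2)^2 = 0.9860 × 0.2500 = 0.2465 mg/L
Convert: 0.2465 mg/L × 1000 = 246.5 ng/mL

246.5 ng/mL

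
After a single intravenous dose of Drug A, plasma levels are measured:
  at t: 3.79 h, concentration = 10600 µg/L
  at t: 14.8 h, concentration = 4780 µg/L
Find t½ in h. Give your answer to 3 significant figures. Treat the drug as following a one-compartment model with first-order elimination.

k = ln(C₁/C₂) / (t₂ − t₁) = ln(10600/4780) / (14.8 − 3.79)
  = 0.7964 / 11.01 = 0.07233 h⁻¹
t½ = ln2 / k = 0.693147 / 0.07233 = 9.583 h

9.58 h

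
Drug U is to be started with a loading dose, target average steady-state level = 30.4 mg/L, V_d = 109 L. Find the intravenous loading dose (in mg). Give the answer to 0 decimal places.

LD = Css × Vd = 30.4 × 109 = 3314 mg

3314 mg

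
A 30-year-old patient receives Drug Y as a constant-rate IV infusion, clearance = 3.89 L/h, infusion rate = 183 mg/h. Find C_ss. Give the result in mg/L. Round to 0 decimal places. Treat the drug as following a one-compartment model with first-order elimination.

At steady state Css = R₀ / CL = 183 / 3.890 = 47.04 mg/L

47 mg/L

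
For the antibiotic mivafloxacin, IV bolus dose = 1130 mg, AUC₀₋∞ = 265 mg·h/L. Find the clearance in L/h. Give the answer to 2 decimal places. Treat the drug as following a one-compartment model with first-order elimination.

CL = Dose / AUC = 1130 / 265 = 4.264 L/h

4.26 L/h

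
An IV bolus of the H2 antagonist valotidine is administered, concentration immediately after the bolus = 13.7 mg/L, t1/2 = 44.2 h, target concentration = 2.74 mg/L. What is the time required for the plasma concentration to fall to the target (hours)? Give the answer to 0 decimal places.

k = ln2 / t½ = 0.693147 / 44.2 = 0.01568 h⁻¹
t = ln(C₀ / C) / k = ln(13.70 / 2.74) / 0.01568
  = ln(5.000) / 0.01568 = 1.609 / 0.01568 = 102.6 h

103 h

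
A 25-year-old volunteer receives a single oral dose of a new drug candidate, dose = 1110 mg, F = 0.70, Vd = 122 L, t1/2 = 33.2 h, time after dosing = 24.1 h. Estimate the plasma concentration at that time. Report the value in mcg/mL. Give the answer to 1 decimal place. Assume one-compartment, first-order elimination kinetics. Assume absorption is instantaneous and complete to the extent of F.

Amount reaching circulation = F × Dose = 0.70 × 1110 = 777.0 mg
C₀ = F·Dose / Vd = 777.0 / 122 = 6.369 mg/L
k = ln2 / t½ = 0.693147 / 33.2 = 0.02088 h⁻¹
C = C₀ · e^(−k·t) = 6.369 × e^(−0.02088 × 24.1)
  = 6.369 × 0.6046 = 3.851 mg/L
(3.851 mg/L = 3.851 mcg/mL)

3.9 mcg/mL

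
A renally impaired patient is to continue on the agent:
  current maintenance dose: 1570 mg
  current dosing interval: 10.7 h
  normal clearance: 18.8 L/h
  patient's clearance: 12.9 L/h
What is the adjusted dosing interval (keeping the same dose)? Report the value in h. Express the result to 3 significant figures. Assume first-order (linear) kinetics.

15.6 h

To keep the same average steady-state level, dosing rate must scale with clearance.
CL ratio = 12.9 / 18.8 = 0.6862
New interval (same dose) = 10.7 / 0.6862 = 15.59 h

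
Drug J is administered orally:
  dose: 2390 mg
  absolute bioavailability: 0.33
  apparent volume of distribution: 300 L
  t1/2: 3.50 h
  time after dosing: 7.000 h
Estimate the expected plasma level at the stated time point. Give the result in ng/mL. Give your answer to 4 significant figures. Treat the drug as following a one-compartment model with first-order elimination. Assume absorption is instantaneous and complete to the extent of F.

Amount reaching circulation = F × Dose = 0.33 × 2390 = 788.7 mg
C₀ = F·Dose / Vd = 788.7 / 300 = 2.629 mg/L
k = ln2 / t½ = 0.693147 / 3.50 = 0.1980 h⁻¹
t / t½ = 7.000 / 3.50 = 2 half-lives
C = C₀ × (1/2)^2 = 2.629 × 0.2500 = 0.6573 mg/L
Convert: 0.6573 mg/L × 1000 = 657.3 ng/mL

657.3 ng/mL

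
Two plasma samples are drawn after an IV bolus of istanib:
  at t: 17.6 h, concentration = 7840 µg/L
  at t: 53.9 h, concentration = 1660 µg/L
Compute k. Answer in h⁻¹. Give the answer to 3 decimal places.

k = ln(C₁/C₂) / (t₂ − t₁) = ln(7840/1660) / (53.9 − 17.6)
  = 1.552 / 36.30 = 0.04275 h⁻¹

0.043 h⁻¹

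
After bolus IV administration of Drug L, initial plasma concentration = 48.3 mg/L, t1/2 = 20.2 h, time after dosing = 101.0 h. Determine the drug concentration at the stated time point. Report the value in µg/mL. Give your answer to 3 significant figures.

k = ln2 / t½ = 0.693147 / 20.2 = 0.03431 h⁻¹
t / t½ = 101.0 / 20.2 = 5 half-lives
C = C₀ × (1/2)^5 = 48.30 × 0.03125 = 1.509 mg/L
(1.509 mg/L = 1.509 µg/mL)

1.51 µg/mL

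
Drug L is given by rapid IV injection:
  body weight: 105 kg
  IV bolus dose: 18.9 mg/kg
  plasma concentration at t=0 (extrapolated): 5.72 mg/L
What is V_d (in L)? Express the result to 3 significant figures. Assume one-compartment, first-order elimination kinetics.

Dose = 18.9 × 105 = 1985 mg
Vd = Dose / C₀ = 1985 / 5.72 = 347.0 L

347 L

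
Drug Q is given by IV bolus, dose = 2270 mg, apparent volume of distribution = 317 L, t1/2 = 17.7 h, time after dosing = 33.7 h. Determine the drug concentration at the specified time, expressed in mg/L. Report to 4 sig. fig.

1.913 mg/L

C₀ = Dose / Vd = 2270 / 317 = 7.161 mg/L
k = ln2 / t½ = 0.693147 / 17.7 = 0.03916 h⁻¹
C = C₀ · e^(−k·t) = 7.161 × e^(−0.03916 × 33.7)
  = 7.161 × 0.2672 = 1.913 mg/L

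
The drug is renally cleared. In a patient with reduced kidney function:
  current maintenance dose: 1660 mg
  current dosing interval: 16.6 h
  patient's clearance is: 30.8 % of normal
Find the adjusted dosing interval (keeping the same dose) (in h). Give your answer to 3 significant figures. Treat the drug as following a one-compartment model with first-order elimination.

To keep the same average steady-state level, dosing rate must scale with clearance.
CL ratio = 30.8 / 100 = 0.3080
New interval (same dose) = 16.6 / 0.3080 = 53.90 h

53.9 h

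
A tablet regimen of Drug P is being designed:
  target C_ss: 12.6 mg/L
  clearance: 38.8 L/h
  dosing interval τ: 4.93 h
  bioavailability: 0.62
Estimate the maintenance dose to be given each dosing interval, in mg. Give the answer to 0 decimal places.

3887 mg

At steady state, F × (Dose/τ) = Css × CL.
Dose = Css × CL × τ / F = 12.6 × 38.80 × 4.93 / 0.62 = 3887 mg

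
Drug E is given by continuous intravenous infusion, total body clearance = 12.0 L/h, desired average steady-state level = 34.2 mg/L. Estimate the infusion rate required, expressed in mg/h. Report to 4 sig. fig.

410.4 mg/h

At steady state, infusion rate R₀ = Css × CL = 34.2 × 12.00 = 410.4 mg/h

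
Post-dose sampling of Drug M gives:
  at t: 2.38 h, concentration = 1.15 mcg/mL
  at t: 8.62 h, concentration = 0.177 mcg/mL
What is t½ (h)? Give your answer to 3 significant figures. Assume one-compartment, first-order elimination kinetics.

k = ln(C₁/C₂) / (t₂ − t₁) = ln(1.15/0.177) / (8.62 − 2.38)
  = 1.871 / 6.240 = 0.2998 h⁻¹
t½ = ln2 / k = 0.693147 / 0.2998 = 2.312 h

2.31 h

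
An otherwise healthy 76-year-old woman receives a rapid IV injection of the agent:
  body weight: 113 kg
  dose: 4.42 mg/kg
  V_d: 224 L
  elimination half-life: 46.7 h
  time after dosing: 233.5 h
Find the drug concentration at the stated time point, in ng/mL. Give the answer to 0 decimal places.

70 ng/mL

Total dose = 4.42 × 113 = 499.5 mg
C₀ = Dose / Vd = 499.5 / 224 = 2.230 mg/L
k = ln2 / t½ = 0.693147 / 46.7 = 0.01484 h⁻¹
t / t½ = 233.5 / 46.7 = 5 half-lives
C = C₀ × (1/2)^5 = 2.230 × 0.03125 = 0.06969 mg/L
Convert: 0.06969 mg/L × 1000 = 69.69 ng/mL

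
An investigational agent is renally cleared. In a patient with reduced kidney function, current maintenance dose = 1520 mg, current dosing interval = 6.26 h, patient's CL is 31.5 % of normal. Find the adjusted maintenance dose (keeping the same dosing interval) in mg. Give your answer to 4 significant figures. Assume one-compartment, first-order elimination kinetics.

To keep the same average steady-state level, dosing rate must scale with clearance.
CL ratio = 31.5 / 100 = 0.3150
New dose (same interval) = 1520 × 0.3150 = 478.8 mg

478.8 mg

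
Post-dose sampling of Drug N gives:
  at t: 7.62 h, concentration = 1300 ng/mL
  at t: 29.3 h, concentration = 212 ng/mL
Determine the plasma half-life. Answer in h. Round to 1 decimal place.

k = ln(C₁/C₂) / (t₂ − t₁) = ln(1300/212) / (29.3 − 7.62)
  = 1.814 / 21.68 = 0.08367 h⁻¹
t½ = ln2 / k = 0.693147 / 0.08367 = 8.284 h

8.3 h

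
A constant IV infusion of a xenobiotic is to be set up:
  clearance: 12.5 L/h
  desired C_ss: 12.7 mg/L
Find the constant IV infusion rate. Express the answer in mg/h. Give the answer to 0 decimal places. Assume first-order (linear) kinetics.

At steady state, infusion rate R₀ = Css × CL = 12.7 × 12.50 = 158.8 mg/h

159 mg/h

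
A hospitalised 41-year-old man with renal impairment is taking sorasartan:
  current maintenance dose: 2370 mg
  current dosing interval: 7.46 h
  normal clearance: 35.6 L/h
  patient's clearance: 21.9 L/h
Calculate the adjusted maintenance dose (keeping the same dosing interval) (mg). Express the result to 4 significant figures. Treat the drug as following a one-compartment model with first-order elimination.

1458 mg

To keep the same average steady-state level, dosing rate must scale with clearance.
CL ratio = 21.9 / 35.6 = 0.6152
New dose (same interval) = 2370 × 0.6152 = 1458 mg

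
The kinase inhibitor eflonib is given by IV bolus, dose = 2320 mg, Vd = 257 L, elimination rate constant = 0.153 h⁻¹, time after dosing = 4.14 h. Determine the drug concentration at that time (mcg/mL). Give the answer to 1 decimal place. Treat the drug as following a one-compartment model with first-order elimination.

4.8 mcg/mL

C₀ = Dose / Vd = 2320 / 257 = 9.027 mg/L
C = C₀ · e^(−k·t) = 9.027 × e^(−0.1530 × 4.14)
  = 9.027 × 0.5308 = 4.792 mg/L
(4.792 mg/L = 4.792 mcg/mL)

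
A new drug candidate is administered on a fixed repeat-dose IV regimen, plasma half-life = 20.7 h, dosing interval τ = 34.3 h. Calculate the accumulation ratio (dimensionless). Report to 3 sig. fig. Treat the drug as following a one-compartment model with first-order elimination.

1.46

k = ln2 / t½ = 0.693147 / 20.7 = 0.03349 h⁻¹
e^(−kτ) = e^(−0.03349 × 34.3) = 0.3170
Accumulation ratio R = 1 / (1 − e^(−kτ)) = 1 / (1 − 0.3170) = 1.464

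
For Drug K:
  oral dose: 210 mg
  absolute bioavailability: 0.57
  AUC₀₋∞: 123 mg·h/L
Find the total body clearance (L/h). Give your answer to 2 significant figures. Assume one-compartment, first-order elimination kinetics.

0.97 L/h

CL = F·Dose / AUC = 0.57 × 210 / 123 = 0.9732 L/h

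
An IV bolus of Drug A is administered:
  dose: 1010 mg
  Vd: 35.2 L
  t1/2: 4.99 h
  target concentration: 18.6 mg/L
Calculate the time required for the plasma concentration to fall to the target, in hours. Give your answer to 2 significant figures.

C₀ = Dose / Vd = 1010 / 35.2 = 28.69 mg/L
k = ln2 / t½ = 0.693147 / 4.99 = 0.1389 h⁻¹
t = ln(C₀ / C) / k = ln(28.69 / 18.6) / 0.1389
  = ln(1.542) / 0.1389 = 0.4331 / 0.1389 = 3.118 h

3.1 h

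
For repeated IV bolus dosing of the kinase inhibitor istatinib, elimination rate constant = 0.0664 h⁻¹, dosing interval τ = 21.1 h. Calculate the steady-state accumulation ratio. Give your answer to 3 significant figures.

1.33

e^(−kτ) = e^(−0.06640 × 21.1) = 0.2463
Accumulation ratio R = 1 / (1 − e^(−kτ)) = 1 / (1 − 0.2463) = 1.327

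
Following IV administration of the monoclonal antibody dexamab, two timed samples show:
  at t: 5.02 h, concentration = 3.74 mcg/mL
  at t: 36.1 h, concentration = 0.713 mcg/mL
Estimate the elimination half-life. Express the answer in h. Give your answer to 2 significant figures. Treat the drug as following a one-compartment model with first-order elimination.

k = ln(C₁/C₂) / (t₂ − t₁) = ln(3.74/0.713) / (36.1 − 5.02)
  = 1.657 / 31.08 = 0.05331 h⁻¹
t½ = ln2 / k = 0.693147 / 0.05331 = 13.00 h

13 h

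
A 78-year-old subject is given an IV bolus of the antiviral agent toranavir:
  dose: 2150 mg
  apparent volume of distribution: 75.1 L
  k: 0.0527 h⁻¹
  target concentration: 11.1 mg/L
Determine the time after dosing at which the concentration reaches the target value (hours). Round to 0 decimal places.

C₀ = Dose / Vd = 2150 / 75.1 = 28.63 mg/L
t = ln(C₀ / C) / k = ln(28.63 / 11.1) / 0.05270
  = ln(2.579) / 0.05270 = 0.9474 / 0.05270 = 17.98 h

18 h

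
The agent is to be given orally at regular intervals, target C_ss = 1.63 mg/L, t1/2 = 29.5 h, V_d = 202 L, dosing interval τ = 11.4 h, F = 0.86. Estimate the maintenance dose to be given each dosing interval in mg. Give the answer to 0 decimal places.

k = ln2 / t½ = 0.693147 / 29.5 = 0.02350 h⁻¹
CL = k × Vd = 0.02350 × 202 = 4.747 L/h
At steady state, F × (Dose/τ) = Css × CL.
Dose = Css × CL × τ / F = 1.63 × 4.747 × 11.4 / 0.86 = 102.6 mg

103 mg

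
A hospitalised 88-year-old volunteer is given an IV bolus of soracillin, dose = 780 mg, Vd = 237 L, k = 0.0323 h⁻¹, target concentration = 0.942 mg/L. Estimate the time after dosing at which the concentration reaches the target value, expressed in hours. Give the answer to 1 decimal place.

38.7 h

C₀ = Dose / Vd = 780.0 / 237 = 3.291 mg/L
t = ln(C₀ / C) / k = ln(3.291 / 0.942) / 0.03230
  = ln(3.494) / 0.03230 = 1.251 / 0.03230 = 38.73 h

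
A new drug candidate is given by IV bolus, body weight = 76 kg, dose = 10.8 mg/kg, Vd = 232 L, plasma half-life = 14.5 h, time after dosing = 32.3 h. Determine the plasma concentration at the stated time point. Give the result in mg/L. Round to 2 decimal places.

0.76 mg/L

Total dose = 10.8 × 76 = 820.8 mg
C₀ = Dose / Vd = 820.8 / 232 = 3.538 mg/L
k = ln2 / t½ = 0.693147 / 14.5 = 0.04780 h⁻¹
C = C₀ · e^(−k·t) = 3.538 × e^(−0.04780 × 32.3)
  = 3.538 × 0.2135 = 0.7554 mg/L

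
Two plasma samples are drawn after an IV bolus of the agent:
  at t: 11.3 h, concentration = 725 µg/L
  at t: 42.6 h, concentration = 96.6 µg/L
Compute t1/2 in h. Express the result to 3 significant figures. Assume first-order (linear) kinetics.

10.8 h

k = ln(C₁/C₂) / (t₂ − t₁) = ln(725/96.6) / (42.6 − 11.3)
  = 2.016 / 31.30 = 0.06441 h⁻¹
t½ = ln2 / k = 0.693147 / 0.06441 = 10.76 h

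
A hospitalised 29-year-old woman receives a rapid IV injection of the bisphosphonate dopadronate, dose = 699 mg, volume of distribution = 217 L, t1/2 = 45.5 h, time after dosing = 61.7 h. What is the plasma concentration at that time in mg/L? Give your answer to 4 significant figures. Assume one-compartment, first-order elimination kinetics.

C₀ = Dose / Vd = 699.0 / 217 = 3.221 mg/L
k = ln2 / t½ = 0.693147 / 45.5 = 0.01523 h⁻¹
C = C₀ · e^(−k·t) = 3.221 × e^(−0.01523 × 61.7)
  = 3.221 × 0.3907 = 1.258 mg/L

1.258 mg/L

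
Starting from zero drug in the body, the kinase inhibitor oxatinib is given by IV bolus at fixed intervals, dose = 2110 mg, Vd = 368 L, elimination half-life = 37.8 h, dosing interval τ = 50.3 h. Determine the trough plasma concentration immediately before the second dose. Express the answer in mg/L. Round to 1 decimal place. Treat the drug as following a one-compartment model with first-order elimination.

C₀ per dose = Dose / Vd = 2110 / 368 = 5.734 mg/L
k = ln2 / t½ = 0.693147 / 37.8 = 0.01834 h⁻¹
Fraction remaining after one interval: r = e^(−kτ) = e^(−0.01834 × 50.3) = 0.3975
Before dose 2, 1 dose has been given (aged 1τ).
C_trough = C₀ × r = 5.734 × 0.3975 = 2.279 mg/L

2.3 mg/L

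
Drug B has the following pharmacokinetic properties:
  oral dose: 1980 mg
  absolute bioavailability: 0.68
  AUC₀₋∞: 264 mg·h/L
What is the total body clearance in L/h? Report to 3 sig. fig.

5.10 L/h

CL = F·Dose / AUC = 0.68 × 1980 / 264 = 5.100 L/h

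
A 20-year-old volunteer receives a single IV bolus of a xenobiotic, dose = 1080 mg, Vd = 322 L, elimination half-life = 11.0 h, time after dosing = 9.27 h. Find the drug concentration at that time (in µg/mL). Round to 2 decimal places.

C₀ = Dose / Vd = 1080 / 322 = 3.354 mg/L
k = ln2 / t½ = 0.693147 / 11.0 = 0.06301 h⁻¹
C = C₀ · e^(−k·t) = 3.354 × e^(−0.06301 × 9.27)
  = 3.354 × 0.5576 = 1.870 mg/L
(1.870 mg/L = 1.870 µg/mL)

1.87 µg/mL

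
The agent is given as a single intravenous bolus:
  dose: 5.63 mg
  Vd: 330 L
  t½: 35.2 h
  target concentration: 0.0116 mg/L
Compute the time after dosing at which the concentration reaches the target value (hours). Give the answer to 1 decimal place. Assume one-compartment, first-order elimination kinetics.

C₀ = Dose / Vd = 5.630 / 330 = 0.01706 mg/L
k = ln2 / t½ = 0.693147 / 35.2 = 0.01969 h⁻¹
t = ln(C₀ / C) / k = ln(0.01706 / 0.0116) / 0.01969
  = ln(1.471) / 0.01969 = 0.3859 / 0.01969 = 19.60 h

19.6 h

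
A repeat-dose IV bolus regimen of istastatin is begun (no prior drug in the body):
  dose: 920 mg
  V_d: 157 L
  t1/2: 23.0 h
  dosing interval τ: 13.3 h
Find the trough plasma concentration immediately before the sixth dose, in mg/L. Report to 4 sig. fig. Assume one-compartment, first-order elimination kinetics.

C₀ per dose = Dose / Vd = 920 / 157 = 5.860 mg/L
k = ln2 / t½ = 0.693147 / 23.0 = 0.03014 h⁻¹
Fraction remaining after one interval: r = e^(−kτ) = e^(−0.03014 × 13.3) = 0.6697
Before dose 6, 5 doses have been given (aged 1τ, 2τ, 3τ, 4τ, 5τ).
C_trough = C₀ × (r + r² + … + r^5) = C₀ × r(1−r^5)/(1−r)
        = 5.860 × 0.6697 × (1 − 0.1347) / (1 − 0.6697) = 10.28 mg/L

10.28 mg/L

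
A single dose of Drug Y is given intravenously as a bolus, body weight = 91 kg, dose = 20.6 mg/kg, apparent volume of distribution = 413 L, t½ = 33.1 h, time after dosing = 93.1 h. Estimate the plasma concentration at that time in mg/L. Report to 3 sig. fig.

0.646 mg/L

Total dose = 20.6 × 91 = 1875 mg
C₀ = Dose / Vd = 1875 / 413 = 4.540 mg/L
k = ln2 / t½ = 0.693147 / 33.1 = 0.02094 h⁻¹
C = C₀ · e^(−k·t) = 4.540 × e^(−0.02094 × 93.1)
  = 4.540 × 0.1423 = 0.6460 mg/L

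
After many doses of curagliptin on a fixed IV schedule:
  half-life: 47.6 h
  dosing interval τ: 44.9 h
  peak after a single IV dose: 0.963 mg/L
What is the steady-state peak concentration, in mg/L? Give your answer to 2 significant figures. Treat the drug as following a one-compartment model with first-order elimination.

k = ln2 / t½ = 0.693147 / 47.6 = 0.01456 h⁻¹
e^(−kτ) = e^(−0.01456 × 44.9) = 0.5201
Accumulation ratio R = 1 / (1 − e^(−kτ)) = 1 / (1 − 0.5201) = 2.084
Steady-state peak = C₀ × R = 0.963 × 2.084 = 2.007 mg/L

2.0 mg/L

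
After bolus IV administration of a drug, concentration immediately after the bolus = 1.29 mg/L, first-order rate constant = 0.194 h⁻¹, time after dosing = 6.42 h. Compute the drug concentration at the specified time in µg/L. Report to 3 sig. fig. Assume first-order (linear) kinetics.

371 µg/L

C = C₀ · e^(−k·t) = 1.290 × e^(−0.1940 × 6.42)
  = 1.290 × 0.2878 = 0.3713 mg/L
Convert: 0.3713 mg/L × 1000 = 371.3 µg/L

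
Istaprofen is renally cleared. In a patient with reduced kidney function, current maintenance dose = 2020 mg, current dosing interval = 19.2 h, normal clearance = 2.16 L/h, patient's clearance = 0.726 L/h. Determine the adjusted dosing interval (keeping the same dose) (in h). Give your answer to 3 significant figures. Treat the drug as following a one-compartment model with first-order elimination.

To keep the same average steady-state level, dosing rate must scale with clearance.
CL ratio = 0.726 / 2.16 = 0.3361
New interval (same dose) = 19.2 / 0.3361 = 57.13 h

57.1 h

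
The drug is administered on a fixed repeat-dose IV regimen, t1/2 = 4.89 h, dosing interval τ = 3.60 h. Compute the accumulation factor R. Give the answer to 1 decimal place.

2.5

k = ln2 / t½ = 0.693147 / 4.89 = 0.1417 h⁻¹
e^(−kτ) = e^(−0.1417 × 3.60) = 0.6004
Accumulation ratio R = 1 / (1 − e^(−kτ)) = 1 / (1 − 0.6004) = 2.503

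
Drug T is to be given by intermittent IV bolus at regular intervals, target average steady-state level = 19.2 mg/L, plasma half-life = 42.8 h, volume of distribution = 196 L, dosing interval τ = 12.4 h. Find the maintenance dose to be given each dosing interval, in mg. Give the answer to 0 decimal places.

756 mg

k = ln2 / t½ = 0.693147 / 42.8 = 0.01620 h⁻¹
CL = k × Vd = 0.01620 × 196 = 3.175 L/h
At steady state, Dose/τ = Css × CL.
Dose = Css × CL × τ = 19.2 × 3.175 × 12.4 = 755.9 mg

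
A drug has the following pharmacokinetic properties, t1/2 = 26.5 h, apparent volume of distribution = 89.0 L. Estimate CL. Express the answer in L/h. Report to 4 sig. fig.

k = ln2 / t½ = 0.693147 / 26.5 = 0.02616 h⁻¹
CL = k × Vd = 0.02616 × 89.0 = 2.328 L/h

2.328 L/h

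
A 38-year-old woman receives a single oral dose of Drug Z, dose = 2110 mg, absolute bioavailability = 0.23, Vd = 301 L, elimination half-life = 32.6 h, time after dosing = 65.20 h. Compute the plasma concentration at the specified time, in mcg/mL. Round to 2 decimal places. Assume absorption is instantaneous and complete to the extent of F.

0.40 mcg/mL

Amount reaching circulation = F × Dose = 0.23 × 2110 = 485.3 mg
C₀ = F·Dose / Vd = 485.3 / 301 = 1.612 mg/L
k = ln2 / t½ = 0.693147 / 32.6 = 0.02126 h⁻¹
t / t½ = 65.20 / 32.6 = 2 half-lives
C = C₀ × (1/2)^2 = 1.612 × 0.2500 = 0.4030 mg/L
(0.4030 mg/L = 0.4030 mcg/mL)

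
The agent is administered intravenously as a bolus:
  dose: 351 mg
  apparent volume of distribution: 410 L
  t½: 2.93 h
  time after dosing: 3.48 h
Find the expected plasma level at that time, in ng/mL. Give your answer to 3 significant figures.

C₀ = Dose / Vd = 351.0 / 410 = 0.8561 mg/L
k = ln2 / t½ = 0.693147 / 2.93 = 0.2366 h⁻¹
C = C₀ · e^(−k·t) = 0.8561 × e^(−0.2366 × 3.48)
  = 0.8561 × 0.4390 = 0.3758 mg/L
Convert: 0.3758 mg/L × 1000 = 375.8 ng/mL

376 ng/mL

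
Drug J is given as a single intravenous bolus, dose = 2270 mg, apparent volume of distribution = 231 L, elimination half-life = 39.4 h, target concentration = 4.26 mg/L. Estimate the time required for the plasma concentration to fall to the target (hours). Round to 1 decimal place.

C₀ = Dose / Vd = 2270 / 231 = 9.827 mg/L
k = ln2 / t½ = 0.693147 / 39.4 = 0.01759 h⁻¹
t = ln(C₀ / C) / k = ln(9.827 / 4.26) / 0.01759
  = ln(2.307) / 0.01759 = 0.8359 / 0.01759 = 47.52 h

47.5 h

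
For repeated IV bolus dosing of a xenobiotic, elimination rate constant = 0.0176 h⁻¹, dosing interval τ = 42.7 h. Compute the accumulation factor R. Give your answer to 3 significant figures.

1.89

e^(−kτ) = e^(−0.01760 × 42.7) = 0.4716
Accumulation ratio R = 1 / (1 − e^(−kτ)) = 1 / (1 − 0.4716) = 1.893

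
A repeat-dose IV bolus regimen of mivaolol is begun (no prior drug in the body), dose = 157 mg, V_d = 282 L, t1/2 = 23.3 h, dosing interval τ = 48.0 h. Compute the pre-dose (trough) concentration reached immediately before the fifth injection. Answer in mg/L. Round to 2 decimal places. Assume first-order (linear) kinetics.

C₀ per dose = Dose / Vd = 157 / 282 = 0.5567 mg/L
k = ln2 / t½ = 0.693147 / 23.3 = 0.02975 h⁻¹
Fraction remaining after one interval: r = e^(−kτ) = e^(−0.02975 × 48.0) = 0.2398
Before dose 5, 4 doses have been given (aged 1τ, 2τ, 3τ, 4τ).
C_trough = C₀ × (r + r² + … + r^4) = C₀ × r(1−r^4)/(1−r)
        = 0.5567 × 0.2398 × (1 − 0.003307) / (1 − 0.2398) = 0.1750 mg/L

0.18 mg/L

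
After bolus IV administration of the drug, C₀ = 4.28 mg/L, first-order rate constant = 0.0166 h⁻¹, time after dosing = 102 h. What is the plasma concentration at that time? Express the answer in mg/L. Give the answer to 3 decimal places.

0.787 mg/L

C = C₀ · e^(−k·t) = 4.280 × e^(−0.01660 × 102)
  = 4.280 × 0.1839 = 0.7871 mg/L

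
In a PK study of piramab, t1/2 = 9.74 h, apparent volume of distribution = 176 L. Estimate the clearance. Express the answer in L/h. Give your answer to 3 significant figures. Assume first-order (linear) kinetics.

k = ln2 / t½ = 0.693147 / 9.74 = 0.07116 h⁻¹
CL = k × Vd = 0.07116 × 176 = 12.52 L/h

12.5 L/h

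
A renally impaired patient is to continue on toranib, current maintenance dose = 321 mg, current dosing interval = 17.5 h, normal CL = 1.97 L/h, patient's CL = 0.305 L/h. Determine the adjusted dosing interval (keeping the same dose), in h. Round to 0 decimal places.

To keep the same average steady-state level, dosing rate must scale with clearance.
CL ratio = 0.305 / 1.97 = 0.1548
New interval (same dose) = 17.5 / 0.1548 = 113.0 h

113 h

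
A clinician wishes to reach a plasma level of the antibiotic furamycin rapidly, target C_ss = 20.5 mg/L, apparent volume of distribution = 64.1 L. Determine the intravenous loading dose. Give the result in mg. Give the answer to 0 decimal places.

LD = Css × Vd = 20.5 × 64.1 = 1314 mg

1314 mg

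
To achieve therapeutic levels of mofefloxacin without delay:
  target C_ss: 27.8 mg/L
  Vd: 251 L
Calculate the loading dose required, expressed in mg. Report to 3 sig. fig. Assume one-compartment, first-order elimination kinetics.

6980 mg

LD = Css × Vd = 27.8 × 251 = 6978 mg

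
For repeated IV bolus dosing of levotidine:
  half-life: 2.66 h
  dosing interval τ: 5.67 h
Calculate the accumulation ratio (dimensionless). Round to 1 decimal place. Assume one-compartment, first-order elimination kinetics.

k = ln2 / t½ = 0.693147 / 2.66 = 0.2606 h⁻¹
e^(−kτ) = e^(−0.2606 × 5.67) = 0.2282
Accumulation ratio R = 1 / (1 − e^(−kτ)) = 1 / (1 − 0.2282) = 1.296

1.3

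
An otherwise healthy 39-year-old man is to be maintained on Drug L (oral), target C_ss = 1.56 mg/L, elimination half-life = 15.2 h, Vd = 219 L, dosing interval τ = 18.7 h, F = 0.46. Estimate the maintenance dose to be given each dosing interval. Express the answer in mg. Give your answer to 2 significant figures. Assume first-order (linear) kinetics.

k = ln2 / t½ = 0.693147 / 15.2 = 0.04560 h⁻¹
CL = k × Vd = 0.04560 × 219 = 9.986 L/h
At steady state, F × (Dose/τ) = Css × CL.
Dose = Css × CL × τ / F = 1.56 × 9.986 × 18.7 / 0.46 = 633.3 mg

630 mg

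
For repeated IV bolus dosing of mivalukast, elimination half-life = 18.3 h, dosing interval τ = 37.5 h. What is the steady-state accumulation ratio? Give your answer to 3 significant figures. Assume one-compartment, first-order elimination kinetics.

k = ln2 / t½ = 0.693147 / 18.3 = 0.03788 h⁻¹
e^(−kτ) = e^(−0.03788 × 37.5) = 0.2416
Accumulation ratio R = 1 / (1 − e^(−kτ)) = 1 / (1 − 0.2416) = 1.319

1.32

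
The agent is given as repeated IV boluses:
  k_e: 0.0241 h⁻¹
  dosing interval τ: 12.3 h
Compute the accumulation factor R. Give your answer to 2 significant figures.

3.9

e^(−kτ) = e^(−0.02410 × 12.3) = 0.7435
Accumulation ratio R = 1 / (1 − e^(−kτ)) = 1 / (1 − 0.7435) = 3.899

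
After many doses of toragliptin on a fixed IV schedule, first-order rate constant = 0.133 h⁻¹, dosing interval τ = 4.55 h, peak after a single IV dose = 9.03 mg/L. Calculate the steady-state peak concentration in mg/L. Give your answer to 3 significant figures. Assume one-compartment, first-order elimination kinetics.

19.9 mg/L

e^(−kτ) = e^(−0.1330 × 4.55) = 0.5460
Accumulation ratio R = 1 / (1 − e^(−kτ)) = 1 / (1 − 0.5460) = 2.203
Steady-state peak = C₀ × R = 9.03 × 2.203 = 19.89 mg/L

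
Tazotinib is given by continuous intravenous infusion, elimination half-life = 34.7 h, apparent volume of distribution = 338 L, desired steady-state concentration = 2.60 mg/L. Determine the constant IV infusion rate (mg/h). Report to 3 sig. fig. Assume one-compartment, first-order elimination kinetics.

k = ln2 / t½ = 0.693147 / 34.7 = 0.01998 h⁻¹
CL = k × Vd = 0.01998 × 338 = 6.753 L/h
At steady state, infusion rate R₀ = Css × CL = 2.60 × 6.753 = 17.56 mg/h

17.6 mg/h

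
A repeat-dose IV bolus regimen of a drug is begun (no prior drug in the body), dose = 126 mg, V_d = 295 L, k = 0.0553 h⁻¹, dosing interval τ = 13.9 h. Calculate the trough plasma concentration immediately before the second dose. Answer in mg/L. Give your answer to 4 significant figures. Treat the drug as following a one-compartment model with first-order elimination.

0.1980 mg/L

C₀ per dose = Dose / Vd = 126 / 295 = 0.4271 mg/L
Fraction remaining after one interval: r = e^(−kτ) = e^(−0.05530 × 13.9) = 0.4636
Before dose 2, 1 dose has been given (aged 1τ).
C_trough = C₀ × r = 0.4271 × 0.4636 = 0.1980 mg/L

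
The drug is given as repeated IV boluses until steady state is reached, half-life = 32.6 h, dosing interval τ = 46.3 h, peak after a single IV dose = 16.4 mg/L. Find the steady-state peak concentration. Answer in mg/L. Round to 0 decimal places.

k = ln2 / t½ = 0.693147 / 32.6 = 0.02126 h⁻¹
e^(−kτ) = e^(−0.02126 × 46.3) = 0.3737
Accumulation ratio R = 1 / (1 − e^(−kτ)) = 1 / (1 − 0.3737) = 1.597
Steady-state peak = C₀ × R = 16.4 × 1.597 = 26.19 mg/L

26 mg/L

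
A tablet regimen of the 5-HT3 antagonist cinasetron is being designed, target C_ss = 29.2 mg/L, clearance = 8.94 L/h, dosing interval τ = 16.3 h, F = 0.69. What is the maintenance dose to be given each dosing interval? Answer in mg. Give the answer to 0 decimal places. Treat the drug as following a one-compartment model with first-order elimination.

6167 mg

At steady state, F × (Dose/τ) = Css × CL.
Dose = Css × CL × τ / F = 29.2 × 8.940 × 16.3 / 0.69 = 6167 mg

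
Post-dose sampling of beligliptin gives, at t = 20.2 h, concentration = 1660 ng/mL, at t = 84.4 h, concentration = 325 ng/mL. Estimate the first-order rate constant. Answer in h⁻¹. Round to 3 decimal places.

k = ln(C₁/C₂) / (t₂ − t₁) = ln(1660/325) / (84.4 − 20.2)
  = 1.631 / 64.20 = 0.02540 h⁻¹

0.025 h⁻¹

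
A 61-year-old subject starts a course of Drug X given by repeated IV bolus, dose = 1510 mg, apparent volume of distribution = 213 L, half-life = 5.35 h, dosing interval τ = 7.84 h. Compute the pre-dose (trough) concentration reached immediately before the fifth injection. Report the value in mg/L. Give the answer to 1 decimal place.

C₀ per dose = Dose / Vd = 1510 / 213 = 7.089 mg/L
k = ln2 / t½ = 0.693147 / 5.35 = 0.1296 h⁻¹
Fraction remaining after one interval: r = e^(−kτ) = e^(−0.1296 × 7.84) = 0.3620
Before dose 5, 4 doses have been given (aged 1τ, 2τ, 3τ, 4τ).
C_trough = C₀ × (r + r² + … + r^4) = C₀ × r(1−r^4)/(1−r)
        = 7.089 × 0.3620 × (1 − 0.01717) / (1 − 0.3620) = 3.953 mg/L

4.0 mg/L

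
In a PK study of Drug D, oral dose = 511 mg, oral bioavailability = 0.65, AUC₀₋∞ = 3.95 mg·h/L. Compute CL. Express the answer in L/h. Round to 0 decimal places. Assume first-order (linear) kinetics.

84 L/h

CL = F·Dose / AUC = 0.65 × 511 / 3.95 = 84.09 L/h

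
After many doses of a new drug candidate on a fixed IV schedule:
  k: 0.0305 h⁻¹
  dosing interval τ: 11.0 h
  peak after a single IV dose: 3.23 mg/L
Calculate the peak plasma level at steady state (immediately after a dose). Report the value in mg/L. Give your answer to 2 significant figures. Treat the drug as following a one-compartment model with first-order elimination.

e^(−kτ) = e^(−0.03050 × 11.0) = 0.7150
Accumulation ratio R = 1 / (1 − e^(−kτ)) = 1 / (1 − 0.7150) = 3.509
Steady-state peak = C₀ × R = 3.23 × 3.509 = 11.33 mg/L

11 mg/L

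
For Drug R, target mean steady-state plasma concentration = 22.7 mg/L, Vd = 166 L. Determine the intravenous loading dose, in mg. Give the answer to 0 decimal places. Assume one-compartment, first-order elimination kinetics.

3768 mg

LD = Css × Vd = 22.7 × 166 = 3768 mg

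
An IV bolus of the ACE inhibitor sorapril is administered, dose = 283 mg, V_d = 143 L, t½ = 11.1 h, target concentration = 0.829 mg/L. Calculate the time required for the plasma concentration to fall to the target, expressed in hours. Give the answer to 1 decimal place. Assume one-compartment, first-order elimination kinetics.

13.9 h

C₀ = Dose / Vd = 283.0 / 143 = 1.979 mg/L
k = ln2 / t½ = 0.693147 / 11.1 = 0.06245 h⁻¹
t = ln(C₀ / C) / k = ln(1.979 / 0.829) / 0.06245
  = ln(2.387) / 0.06245 = 0.8700 / 0.06245 = 13.93 h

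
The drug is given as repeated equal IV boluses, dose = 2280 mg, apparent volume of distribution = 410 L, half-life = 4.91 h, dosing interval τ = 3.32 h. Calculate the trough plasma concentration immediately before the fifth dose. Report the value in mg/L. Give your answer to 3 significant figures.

7.87 mg/L

C₀ per dose = Dose / Vd = 2280 / 410 = 5.561 mg/L
k = ln2 / t½ = 0.693147 / 4.91 = 0.1412 h⁻¹
Fraction remaining after one interval: r = e^(−kτ) = e^(−0.1412 × 3.32) = 0.6258
Before dose 5, 4 doses have been given (aged 1τ, 2τ, 3τ, 4τ).
C_trough = C₀ × (r + r² + … + r^4) = C₀ × r(1−r^4)/(1−r)
        = 5.561 × 0.6258 × (1 − 0.1534) / (1 − 0.6258) = 7.873 mg/L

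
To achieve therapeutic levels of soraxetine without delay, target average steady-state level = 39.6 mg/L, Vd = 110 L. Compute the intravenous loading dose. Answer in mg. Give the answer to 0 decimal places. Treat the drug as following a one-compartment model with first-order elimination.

LD = Css × Vd = 39.6 × 110 = 4356 mg

4356 mg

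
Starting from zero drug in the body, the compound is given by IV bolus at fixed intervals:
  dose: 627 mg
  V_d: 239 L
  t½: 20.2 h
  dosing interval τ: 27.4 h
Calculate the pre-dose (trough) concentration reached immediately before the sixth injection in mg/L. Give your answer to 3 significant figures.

C₀ per dose = Dose / Vd = 627 / 239 = 2.623 mg/L
k = ln2 / t½ = 0.693147 / 20.2 = 0.03431 h⁻¹
Fraction remaining after one interval: r = e^(−kτ) = e^(−0.03431 × 27.4) = 0.3906
Before dose 6, 5 doses have been given (aged 1τ, 2τ, 3τ, 4τ, 5τ).
C_trough = C₀ × (r + r² + … + r^5) = C₀ × r(1−r^5)/(1−r)
        = 2.623 × 0.3906 × (1 − 0.009092) / (1 − 0.3906) = 1.666 mg/L

1.67 mg/L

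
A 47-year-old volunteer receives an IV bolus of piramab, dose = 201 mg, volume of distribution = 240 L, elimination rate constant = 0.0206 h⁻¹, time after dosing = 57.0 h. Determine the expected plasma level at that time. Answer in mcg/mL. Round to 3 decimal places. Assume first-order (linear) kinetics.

0.259 mcg/mL

C₀ = Dose / Vd = 201.0 / 240 = 0.8375 mg/L
C = C₀ · e^(−k·t) = 0.8375 × e^(−0.02060 × 57.0)
  = 0.8375 × 0.3091 = 0.2589 mg/L
(0.2589 mg/L = 0.2589 mcg/mL)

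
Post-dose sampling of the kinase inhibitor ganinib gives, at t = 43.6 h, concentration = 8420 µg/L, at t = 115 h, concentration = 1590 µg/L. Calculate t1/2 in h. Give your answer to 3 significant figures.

k = ln(C₁/C₂) / (t₂ − t₁) = ln(8420/1590) / (115 − 43.6)
  = 1.667 / 71.40 = 0.02335 h⁻¹
t½ = ln2 / k = 0.693147 / 0.02335 = 29.69 h

29.7 h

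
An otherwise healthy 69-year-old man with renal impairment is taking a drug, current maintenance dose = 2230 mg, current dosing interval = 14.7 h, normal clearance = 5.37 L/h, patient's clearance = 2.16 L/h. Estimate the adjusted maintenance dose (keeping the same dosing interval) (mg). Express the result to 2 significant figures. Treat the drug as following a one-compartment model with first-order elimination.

900 mg

To keep the same average steady-state level, dosing rate must scale with clearance.
CL ratio = 2.16 / 5.37 = 0.4022
New dose (same interval) = 2230 × 0.4022 = 896.9 mg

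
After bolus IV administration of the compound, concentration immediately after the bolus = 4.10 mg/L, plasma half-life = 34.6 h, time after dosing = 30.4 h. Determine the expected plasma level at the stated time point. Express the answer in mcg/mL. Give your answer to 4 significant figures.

k = ln2 / t½ = 0.693147 / 34.6 = 0.02003 h⁻¹
C = C₀ · e^(−k·t) = 4.100 × e^(−0.02003 × 30.4)
  = 4.100 × 0.5439 = 2.230 mg/L
(2.230 mg/L = 2.230 mcg/mL)

2.230 mcg/mL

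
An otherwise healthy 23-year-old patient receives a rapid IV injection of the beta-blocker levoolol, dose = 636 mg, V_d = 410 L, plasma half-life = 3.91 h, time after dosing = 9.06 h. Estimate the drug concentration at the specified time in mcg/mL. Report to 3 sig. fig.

C₀ = Dose / Vd = 636.0 / 410 = 1.551 mg/L
k = ln2 / t½ = 0.693147 / 3.91 = 0.1773 h⁻¹
C = C₀ · e^(−k·t) = 1.551 × e^(−0.1773 × 9.06)
  = 1.551 × 0.2006 = 0.3111 mg/L
(0.3111 mg/L = 0.3111 mcg/mL)

0.311 mcg/mL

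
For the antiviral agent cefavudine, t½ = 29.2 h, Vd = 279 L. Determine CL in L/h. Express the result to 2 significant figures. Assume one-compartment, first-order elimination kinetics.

6.6 L/h

k = ln2 / t½ = 0.693147 / 29.2 = 0.02374 h⁻¹
CL = k × Vd = 0.02374 × 279 = 6.623 L/h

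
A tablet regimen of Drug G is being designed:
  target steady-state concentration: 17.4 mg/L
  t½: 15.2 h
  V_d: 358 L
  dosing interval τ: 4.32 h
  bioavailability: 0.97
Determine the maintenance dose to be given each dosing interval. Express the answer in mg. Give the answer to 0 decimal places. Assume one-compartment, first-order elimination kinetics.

k = ln2 / t½ = 0.693147 / 15.2 = 0.04560 h⁻¹
CL = k × Vd = 0.04560 × 358 = 16.32 L/h
At steady state, F × (Dose/τ) = Css × CL.
Dose = Css × CL × τ / F = 17.4 × 16.32 × 4.32 / 0.97 = 1265 mg

1265 mg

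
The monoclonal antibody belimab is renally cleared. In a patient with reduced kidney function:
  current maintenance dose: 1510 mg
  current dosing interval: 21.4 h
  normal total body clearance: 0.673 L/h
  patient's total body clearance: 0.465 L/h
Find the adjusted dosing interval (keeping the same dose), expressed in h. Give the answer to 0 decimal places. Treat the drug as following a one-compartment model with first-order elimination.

31 h

To keep the same average steady-state level, dosing rate must scale with clearance.
CL ratio = 0.465 / 0.673 = 0.6909
New interval (same dose) = 21.4 / 0.6909 = 30.97 h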